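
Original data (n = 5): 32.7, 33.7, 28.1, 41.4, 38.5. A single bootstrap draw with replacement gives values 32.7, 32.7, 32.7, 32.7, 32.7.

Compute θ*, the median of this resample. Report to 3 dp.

θ* = 32.700

Sorted: 32.7, 32.7, 32.7, 32.7, 32.7
Median = middle value = 32.700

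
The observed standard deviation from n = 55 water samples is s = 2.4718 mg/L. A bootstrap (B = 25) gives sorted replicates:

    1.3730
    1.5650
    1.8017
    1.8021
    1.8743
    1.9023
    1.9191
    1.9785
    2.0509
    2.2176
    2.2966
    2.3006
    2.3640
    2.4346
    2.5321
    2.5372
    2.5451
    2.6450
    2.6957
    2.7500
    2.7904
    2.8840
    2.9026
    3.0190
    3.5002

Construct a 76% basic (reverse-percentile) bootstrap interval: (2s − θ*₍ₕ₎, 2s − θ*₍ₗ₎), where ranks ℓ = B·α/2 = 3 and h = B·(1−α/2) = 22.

(2.0596, 3.1419)

Percentile endpoints at ranks 3 and 22: θ*₍3₎ = 1.8017, θ*₍22₎ = 2.8840.
Basic interval reflects these around s:
  lower = 2 × 2.4718 − 2.8840 = 2.0596
  upper = 2 × 2.4718 − 1.8017 = 3.1419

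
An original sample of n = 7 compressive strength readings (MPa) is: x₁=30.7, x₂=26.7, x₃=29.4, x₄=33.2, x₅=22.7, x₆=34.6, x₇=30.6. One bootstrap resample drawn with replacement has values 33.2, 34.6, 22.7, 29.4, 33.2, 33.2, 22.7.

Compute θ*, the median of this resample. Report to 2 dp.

θ* = 33.20

Sorted: 22.7, 22.7, 29.4, 33.2, 33.2, 33.2, 34.6
Median = middle value = 33.20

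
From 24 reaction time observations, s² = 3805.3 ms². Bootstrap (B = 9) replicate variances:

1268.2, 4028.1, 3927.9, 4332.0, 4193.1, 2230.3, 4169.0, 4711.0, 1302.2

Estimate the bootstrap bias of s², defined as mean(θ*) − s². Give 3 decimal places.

bias = −453.989

mean(θ*) = (1268.2 + 4028.1 + 3927.9 + 4332.0 + 4193.1 + 2230.3 + 4169.0 + 4711.0 + 1302.2) / 9 = 3351.3111
bias = 3351.3111 − 3805.3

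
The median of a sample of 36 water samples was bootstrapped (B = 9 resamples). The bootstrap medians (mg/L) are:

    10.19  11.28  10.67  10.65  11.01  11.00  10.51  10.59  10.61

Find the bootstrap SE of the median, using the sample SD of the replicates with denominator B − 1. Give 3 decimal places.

SE* = 0.324

Bootstrap SE is the standard deviation of the 9 replicate medians.
Mean of replicates: (10.19 + 11.28 + 10.67 + 10.65 + 11.01 + 11.00 + 10.51 + 10.59 + 10.61) / 9 = 96.5100 / 9 = 10.7233
Sum of squared deviations: (−0.5333)² + (+0.5567)² + (−0.0533)² + (−0.0733)² + (+0.2867)² + (+0.2767)² + (−0.2133)² + (−0.1333)² + (−0.1133)² = 0.8374
Variance = 0.8374 / 8 = 0.1047
SE* = √0.1047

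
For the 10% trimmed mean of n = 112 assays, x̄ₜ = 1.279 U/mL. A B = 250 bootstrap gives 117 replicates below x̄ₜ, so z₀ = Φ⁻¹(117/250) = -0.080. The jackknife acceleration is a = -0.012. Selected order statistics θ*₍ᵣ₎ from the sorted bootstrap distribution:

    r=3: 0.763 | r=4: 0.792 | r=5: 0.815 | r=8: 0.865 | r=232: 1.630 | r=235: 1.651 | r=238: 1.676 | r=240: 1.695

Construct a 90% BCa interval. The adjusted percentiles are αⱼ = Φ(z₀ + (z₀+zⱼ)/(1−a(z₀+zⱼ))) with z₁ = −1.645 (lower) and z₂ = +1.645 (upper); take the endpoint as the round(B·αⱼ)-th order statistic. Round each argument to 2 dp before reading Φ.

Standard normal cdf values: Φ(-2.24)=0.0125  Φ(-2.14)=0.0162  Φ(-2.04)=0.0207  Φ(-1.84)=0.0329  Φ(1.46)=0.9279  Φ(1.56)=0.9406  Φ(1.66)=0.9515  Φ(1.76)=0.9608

Lower: z₀ + z₁ = -0.080 + (-1.645) = -1.725; 1 − a(z₀+z₁) = 1 − (-0.012)(-1.725) = 0.9793; argument = -0.080 + (-1.725)/0.9793 = -1.8415 → -1.84.
α₁ = Φ(-1.84) = 0.0329; rank = round(250 × 0.0329) = 8; θ*₍8₎ = 0.865.
Upper: z₀ + z₂ = 1.565; 1 − a(z₀+z₂) = 1.0188; argument = 1.4562 → 1.46; α₂ = 0.9279; rank = 232; θ*₍232₎ = 1.630.

(0.865, 1.630)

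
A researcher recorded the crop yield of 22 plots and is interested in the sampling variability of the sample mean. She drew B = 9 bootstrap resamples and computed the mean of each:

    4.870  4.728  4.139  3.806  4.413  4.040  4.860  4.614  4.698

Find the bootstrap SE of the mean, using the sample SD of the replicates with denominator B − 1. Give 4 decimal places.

Bootstrap SE is the standard deviation of the 9 replicate means.
Mean of replicates: (4.870 + 4.728 + 4.139 + 3.806 + 4.413 + 4.040 + 4.860 + 4.614 + 4.698) / 9 = 40.16800 / 9 = 4.46311
Sum of squared deviations: (+0.40689)² + (+0.26489)² + (−0.32411)² + (−0.65711)² + (−0.05011)² + (−0.42311)² + (+0.39689)² + (+0.15089)² + (+0.23489)² = 1.18956
Variance = 1.18956 / 8 = 0.14870
SE* = √0.14870

SE* = 0.3856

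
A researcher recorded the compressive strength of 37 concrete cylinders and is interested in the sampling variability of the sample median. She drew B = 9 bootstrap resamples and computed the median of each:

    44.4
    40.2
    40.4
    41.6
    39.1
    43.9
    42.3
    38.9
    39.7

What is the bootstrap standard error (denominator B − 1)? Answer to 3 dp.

Bootstrap SE is the standard deviation of the 9 replicate medians.
Mean of replicates: (44.4 + 40.2 + 40.4 + 41.6 + 39.1 + 43.9 + 42.3 + 38.9 + 39.7) / 9 = 370.5000 / 9 = 41.1667
Sum of squared deviations: (+3.2333)² + (−0.9667)² + (−0.7667)² + (+0.4333)² + (−2.0667)² + (+2.7333)² + (+1.1333)² + (−2.2667)² + (−1.4667)² = 32.4800
Variance = 32.4800 / 8 = 4.0600
SE* = √4.0600

SE* = 2.015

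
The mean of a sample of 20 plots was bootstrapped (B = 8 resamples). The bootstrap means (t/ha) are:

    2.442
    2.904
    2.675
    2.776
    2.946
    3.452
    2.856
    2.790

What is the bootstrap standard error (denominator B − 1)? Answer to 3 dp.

SE* = 0.288

Bootstrap SE is the standard deviation of the 8 replicate means.
Mean of replicates: (2.442 + 2.904 + 2.675 + 2.776 + 2.946 + 3.452 + 2.856 + 2.790) / 8 = 22.8410 / 8 = 2.8551
Sum of squared deviations: (−0.4131)² + (+0.0489)² + (−0.1801)² + (−0.0791)² + (+0.0909)² + (+0.5969)² + (+0.0009)² + (−0.0651)² = 0.5805
Variance = 0.5805 / 7 = 0.0829
SE* = √0.0829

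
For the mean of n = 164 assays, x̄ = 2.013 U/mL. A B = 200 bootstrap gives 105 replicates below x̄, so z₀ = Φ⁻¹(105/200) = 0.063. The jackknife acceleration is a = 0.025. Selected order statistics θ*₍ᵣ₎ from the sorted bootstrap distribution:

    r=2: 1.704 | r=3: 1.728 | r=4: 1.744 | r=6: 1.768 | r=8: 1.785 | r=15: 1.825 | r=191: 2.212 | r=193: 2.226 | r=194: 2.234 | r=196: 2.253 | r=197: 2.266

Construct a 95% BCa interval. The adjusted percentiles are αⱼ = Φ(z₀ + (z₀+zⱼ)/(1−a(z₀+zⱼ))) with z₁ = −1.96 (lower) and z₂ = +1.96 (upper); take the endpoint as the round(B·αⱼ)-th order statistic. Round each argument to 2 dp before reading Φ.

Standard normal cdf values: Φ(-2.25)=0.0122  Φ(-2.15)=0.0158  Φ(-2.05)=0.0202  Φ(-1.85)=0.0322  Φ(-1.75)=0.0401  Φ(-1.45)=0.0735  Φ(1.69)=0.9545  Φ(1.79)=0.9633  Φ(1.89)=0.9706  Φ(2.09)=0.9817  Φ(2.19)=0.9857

(1.785, 2.266)

Lower: z₀ + z₁ = 0.063 + (-1.960) = -1.897; 1 − a(z₀+z₁) = 1 − (0.025)(-1.897) = 1.0474; argument = 0.063 + (-1.897)/1.0474 = -1.7481 → -1.75.
α₁ = Φ(-1.75) = 0.0401; rank = round(200 × 0.0401) = 8; θ*₍8₎ = 1.785.
Upper: z₀ + z₂ = 2.023; 1 − a(z₀+z₂) = 0.9494; argument = 2.1938 → 2.19; α₂ = 0.9857; rank = 197; θ*₍197₎ = 2.266.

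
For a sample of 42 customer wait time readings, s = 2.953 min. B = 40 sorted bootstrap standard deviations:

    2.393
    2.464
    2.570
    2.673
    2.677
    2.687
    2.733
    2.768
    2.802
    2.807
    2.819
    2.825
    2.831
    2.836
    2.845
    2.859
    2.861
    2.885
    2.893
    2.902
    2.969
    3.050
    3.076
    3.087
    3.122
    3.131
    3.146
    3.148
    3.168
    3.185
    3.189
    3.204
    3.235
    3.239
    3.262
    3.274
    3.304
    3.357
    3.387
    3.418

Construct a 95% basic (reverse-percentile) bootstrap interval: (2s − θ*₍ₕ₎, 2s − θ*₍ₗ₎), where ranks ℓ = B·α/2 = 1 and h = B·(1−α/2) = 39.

Percentile endpoints at ranks 1 and 39: θ*₍1₎ = 2.393, θ*₍39₎ = 3.387.
Basic interval reflects these around s:
  lower = 2 × 2.953 − 3.387 = 2.519
  upper = 2 × 2.953 − 2.393 = 3.513

(2.519, 3.513)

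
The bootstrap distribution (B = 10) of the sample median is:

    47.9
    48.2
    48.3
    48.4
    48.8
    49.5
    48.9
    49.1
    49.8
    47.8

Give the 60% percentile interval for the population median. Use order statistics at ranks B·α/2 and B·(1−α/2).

(47.9, 49.1)

Sorted replicates: 47.8, 47.9, 48.2, 48.3, 48.4, 48.8, 48.9, 49.1, 49.5, 49.8
α = 0.40; lower rank = 10 × 0.200 = 2; upper rank = 10 × 0.800 = 8.
The 2nd smallest replicate is 47.9; the 8th is 49.1.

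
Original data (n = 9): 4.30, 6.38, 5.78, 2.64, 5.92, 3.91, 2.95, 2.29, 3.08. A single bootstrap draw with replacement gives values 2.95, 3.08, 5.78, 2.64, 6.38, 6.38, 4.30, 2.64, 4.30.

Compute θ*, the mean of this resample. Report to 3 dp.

θ* = 4.272

Mean = (2.95 + 3.08 + 5.78 + 2.64 + 6.38 + 6.38 + 4.30 + 2.64 + 4.30) / 9 = 38.450 / 9 = 4.272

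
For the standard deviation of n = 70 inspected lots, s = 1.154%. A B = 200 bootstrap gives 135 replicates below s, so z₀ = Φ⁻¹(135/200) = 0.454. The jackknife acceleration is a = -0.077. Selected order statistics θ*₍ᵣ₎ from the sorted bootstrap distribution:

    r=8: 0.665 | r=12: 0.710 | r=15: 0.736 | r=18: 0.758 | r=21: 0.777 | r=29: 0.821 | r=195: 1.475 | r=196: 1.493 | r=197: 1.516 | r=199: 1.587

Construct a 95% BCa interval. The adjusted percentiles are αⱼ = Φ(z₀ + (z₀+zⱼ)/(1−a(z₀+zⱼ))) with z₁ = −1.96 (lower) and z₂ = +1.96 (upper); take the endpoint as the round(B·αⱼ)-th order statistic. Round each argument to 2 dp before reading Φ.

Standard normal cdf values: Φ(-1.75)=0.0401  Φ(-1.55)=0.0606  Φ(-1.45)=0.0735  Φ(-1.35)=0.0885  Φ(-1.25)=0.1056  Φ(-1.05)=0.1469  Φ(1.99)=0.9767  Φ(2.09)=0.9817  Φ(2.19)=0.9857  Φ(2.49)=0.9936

(0.777, 1.587)

Lower: z₀ + z₁ = 0.454 + (-1.960) = -1.506; 1 − a(z₀+z₁) = 1 − (-0.077)(-1.506) = 0.8840; argument = 0.454 + (-1.506)/0.8840 = -1.2495 → -1.25.
α₁ = Φ(-1.25) = 0.1056; rank = round(200 × 0.1056) = 21; θ*₍21₎ = 0.777.
Upper: z₀ + z₂ = 2.414; 1 − a(z₀+z₂) = 1.1859; argument = 2.4896 → 2.49; α₂ = 0.9936; rank = 199; θ*₍199₎ = 1.587.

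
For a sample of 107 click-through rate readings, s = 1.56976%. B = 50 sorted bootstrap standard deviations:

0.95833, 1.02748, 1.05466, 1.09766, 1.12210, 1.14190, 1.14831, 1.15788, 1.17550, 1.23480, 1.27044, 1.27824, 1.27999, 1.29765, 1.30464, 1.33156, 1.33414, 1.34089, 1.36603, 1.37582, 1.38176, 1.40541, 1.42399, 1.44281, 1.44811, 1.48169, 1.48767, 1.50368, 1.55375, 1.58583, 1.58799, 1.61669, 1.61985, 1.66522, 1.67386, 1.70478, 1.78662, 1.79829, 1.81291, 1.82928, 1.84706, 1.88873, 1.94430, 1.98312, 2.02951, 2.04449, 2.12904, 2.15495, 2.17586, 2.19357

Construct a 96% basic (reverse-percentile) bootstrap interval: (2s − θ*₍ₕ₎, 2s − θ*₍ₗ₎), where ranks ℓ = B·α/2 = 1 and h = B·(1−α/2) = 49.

Percentile endpoints at ranks 1 and 49: θ*₍1₎ = 0.95833, θ*₍49₎ = 2.17586.
Basic interval reflects these around s:
  lower = 2 × 1.56976 − 2.17586 = 0.96366
  upper = 2 × 1.56976 − 0.95833 = 2.18119

(0.96366, 2.18119)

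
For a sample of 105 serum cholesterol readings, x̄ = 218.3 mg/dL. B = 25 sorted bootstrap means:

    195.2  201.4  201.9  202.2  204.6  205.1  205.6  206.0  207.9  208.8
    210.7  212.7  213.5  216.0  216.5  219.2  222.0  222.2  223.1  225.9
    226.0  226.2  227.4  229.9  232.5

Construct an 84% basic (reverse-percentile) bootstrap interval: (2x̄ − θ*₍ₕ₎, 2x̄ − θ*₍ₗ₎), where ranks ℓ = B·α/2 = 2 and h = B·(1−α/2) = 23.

(209.2, 235.2)

Percentile endpoints at ranks 2 and 23: θ*₍2₎ = 201.4, θ*₍23₎ = 227.4.
Basic interval reflects these around x̄:
  lower = 2 × 218.3 − 227.4 = 209.2
  upper = 2 × 218.3 − 201.4 = 235.2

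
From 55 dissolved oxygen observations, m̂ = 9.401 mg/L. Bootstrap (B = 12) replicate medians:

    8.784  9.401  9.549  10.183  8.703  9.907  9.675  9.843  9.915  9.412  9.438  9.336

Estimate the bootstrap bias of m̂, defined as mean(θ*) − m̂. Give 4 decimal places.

bias = +0.1112

mean(θ*) = (8.784 + 9.401 + 9.549 + 10.183 + 8.703 + 9.907 + 9.675 + 9.843 + 9.915 + 9.412 + 9.438 + 9.336) / 12 = 9.51217
bias = 9.51217 − 9.401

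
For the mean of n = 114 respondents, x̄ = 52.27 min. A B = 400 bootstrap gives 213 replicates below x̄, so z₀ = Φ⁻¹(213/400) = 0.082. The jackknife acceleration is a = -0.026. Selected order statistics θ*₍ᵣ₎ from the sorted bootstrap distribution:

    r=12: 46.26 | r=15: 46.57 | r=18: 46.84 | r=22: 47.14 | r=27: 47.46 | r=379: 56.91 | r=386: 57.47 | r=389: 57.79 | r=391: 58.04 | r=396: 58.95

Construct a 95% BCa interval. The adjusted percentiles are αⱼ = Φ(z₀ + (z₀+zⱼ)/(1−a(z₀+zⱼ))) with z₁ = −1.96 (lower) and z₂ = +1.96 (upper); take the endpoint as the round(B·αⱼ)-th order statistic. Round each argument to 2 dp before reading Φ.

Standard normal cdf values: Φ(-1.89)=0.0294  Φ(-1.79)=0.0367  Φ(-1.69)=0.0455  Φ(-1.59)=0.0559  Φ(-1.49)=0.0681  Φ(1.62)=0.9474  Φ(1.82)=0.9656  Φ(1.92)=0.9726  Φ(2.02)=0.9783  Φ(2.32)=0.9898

(46.26, 58.04)

Lower: z₀ + z₁ = 0.082 + (-1.960) = -1.878; 1 − a(z₀+z₁) = 1 − (-0.026)(-1.878) = 0.9512; argument = 0.082 + (-1.878)/0.9512 = -1.8924 → -1.89.
α₁ = Φ(-1.89) = 0.0294; rank = round(400 × 0.0294) = 12; θ*₍12₎ = 46.26.
Upper: z₀ + z₂ = 2.042; 1 − a(z₀+z₂) = 1.0531; argument = 2.0211 → 2.02; α₂ = 0.9783; rank = 391; θ*₍391₎ = 58.04.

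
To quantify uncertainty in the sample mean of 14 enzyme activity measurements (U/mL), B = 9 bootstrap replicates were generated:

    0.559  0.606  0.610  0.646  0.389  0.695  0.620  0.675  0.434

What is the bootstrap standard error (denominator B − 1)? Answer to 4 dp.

SE* = 0.1049

Bootstrap SE is the standard deviation of the 9 replicate means.
Mean of replicates: (0.559 + 0.606 + 0.610 + 0.646 + 0.389 + 0.695 + 0.620 + 0.675 + 0.434) / 9 = 5.23400 / 9 = 0.58156
Sum of squared deviations: (−0.02256)² + (+0.02444)² + (+0.02844)² + (+0.06444)² + (−0.19256)² + (+0.11344)² + (+0.03844)² + (+0.09344)² + (−0.14756)² = 0.08800
Variance = 0.08800 / 8 = 0.01100
SE* = √0.01100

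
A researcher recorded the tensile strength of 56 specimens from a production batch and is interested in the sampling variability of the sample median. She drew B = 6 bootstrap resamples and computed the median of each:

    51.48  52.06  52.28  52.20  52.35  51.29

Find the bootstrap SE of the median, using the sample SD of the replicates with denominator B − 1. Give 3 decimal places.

SE* = 0.447

Bootstrap SE is the standard deviation of the 6 replicate medians.
Mean of replicates: (51.48 + 52.06 + 52.28 + 52.20 + 52.35 + 51.29) / 6 = 311.6600 / 6 = 51.9433
Sum of squared deviations: (−0.4633)² + (+0.1167)² + (+0.3367)² + (+0.2567)² + (+0.4067)² + (−0.6533)² = 0.9997
Variance = 0.9997 / 5 = 0.1999
SE* = √0.1999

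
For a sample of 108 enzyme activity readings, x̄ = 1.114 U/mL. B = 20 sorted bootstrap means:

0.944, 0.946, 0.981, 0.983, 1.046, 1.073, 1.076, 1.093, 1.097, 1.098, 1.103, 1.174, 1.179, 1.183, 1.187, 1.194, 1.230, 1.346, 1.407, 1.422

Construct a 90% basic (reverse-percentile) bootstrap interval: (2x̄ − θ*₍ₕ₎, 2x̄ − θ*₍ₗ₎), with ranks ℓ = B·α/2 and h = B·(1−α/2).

Percentile endpoints at ranks 1 and 19: θ*₍1₎ = 0.944, θ*₍19₎ = 1.407.
Basic interval reflects these around x̄:
  lower = 2 × 1.114 − 1.407 = 0.821
  upper = 2 × 1.114 − 0.944 = 1.284

(0.821, 1.284)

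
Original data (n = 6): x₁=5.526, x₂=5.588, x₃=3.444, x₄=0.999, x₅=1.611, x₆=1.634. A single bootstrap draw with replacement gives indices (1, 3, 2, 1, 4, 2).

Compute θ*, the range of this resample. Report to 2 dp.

Resample values: 5.526, 3.444, 5.588, 5.526, 0.999, 5.588.
Range = 5.588 − 0.999 = 4.59

θ* = 4.59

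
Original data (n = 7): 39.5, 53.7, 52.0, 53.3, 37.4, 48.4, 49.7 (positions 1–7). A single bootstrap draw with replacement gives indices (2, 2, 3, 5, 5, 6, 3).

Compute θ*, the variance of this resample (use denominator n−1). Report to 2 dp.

Resample values: 53.7, 53.7, 52.0, 37.4, 37.4, 48.4, 52.0.
Mean = 47.8000; sum of squared deviations = 321.5800
s² = 321.5800 / 6 = 53.5967

θ* = 53.60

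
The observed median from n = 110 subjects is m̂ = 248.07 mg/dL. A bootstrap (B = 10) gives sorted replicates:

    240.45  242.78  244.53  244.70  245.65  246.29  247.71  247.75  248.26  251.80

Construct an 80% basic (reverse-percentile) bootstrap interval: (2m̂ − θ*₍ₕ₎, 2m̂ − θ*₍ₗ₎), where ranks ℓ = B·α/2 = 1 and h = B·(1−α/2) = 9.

(247.88, 255.69)

Percentile endpoints at ranks 1 and 9: θ*₍1₎ = 240.45, θ*₍9₎ = 248.26.
Basic interval reflects these around m̂:
  lower = 2 × 248.07 − 248.26 = 247.88
  upper = 2 × 248.07 − 240.45 = 255.69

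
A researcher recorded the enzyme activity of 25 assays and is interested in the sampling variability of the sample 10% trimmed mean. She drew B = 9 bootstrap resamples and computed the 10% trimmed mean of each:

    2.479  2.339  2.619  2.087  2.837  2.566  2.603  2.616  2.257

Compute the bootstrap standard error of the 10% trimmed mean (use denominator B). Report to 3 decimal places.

Bootstrap SE is the standard deviation of the 9 replicate 10% trimmed means.
Mean of replicates: (2.479 + 2.339 + 2.619 + 2.087 + 2.837 + 2.566 + 2.603 + 2.616 + 2.257) / 9 = 22.4030 / 9 = 2.4892
Sum of squared deviations: (−0.0102)² + (−0.1502)² + (+0.1298)² + (−0.4022)² + (+0.3478)² + (+0.0768)² + (+0.1138)² + (+0.1268)² + (−0.2322)² = 0.4111
Variance = 0.4111 / 9 = 0.0457
SE* = √0.0457

SE* = 0.214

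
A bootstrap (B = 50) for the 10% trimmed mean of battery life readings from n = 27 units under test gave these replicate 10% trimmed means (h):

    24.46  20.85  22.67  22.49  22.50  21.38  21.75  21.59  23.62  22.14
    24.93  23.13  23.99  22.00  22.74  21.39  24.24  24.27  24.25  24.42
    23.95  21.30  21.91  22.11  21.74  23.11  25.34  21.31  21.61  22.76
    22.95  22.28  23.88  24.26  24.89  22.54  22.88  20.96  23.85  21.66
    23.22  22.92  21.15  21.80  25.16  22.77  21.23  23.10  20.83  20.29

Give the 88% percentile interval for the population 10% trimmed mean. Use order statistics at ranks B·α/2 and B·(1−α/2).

Sorted replicates: 20.29, 20.83, 20.85, 20.96, 21.15, 21.23, 21.30, 21.31, 21.38, 21.39, 21.59, 21.61, 21.66, 21.74, 21.75, 21.80, 21.91, 22.00, 22.11, 22.14, 22.28, 22.49, 22.50, 22.54, 22.67, 22.74, 22.76, 22.77, 22.88, 22.92, 22.95, 23.10, 23.11, 23.13, 23.22, 23.62, 23.85, 23.88, 23.95, 23.99, 24.24, 24.25, 24.26, 24.27, 24.42, 24.46, 24.89, 24.93, 25.16, 25.34
α = 0.12; lower rank = 50 × 0.060 = 3; upper rank = 50 × 0.940 = 47.
The 3rd smallest replicate is 20.85; the 47th is 24.89.

(20.85, 24.89)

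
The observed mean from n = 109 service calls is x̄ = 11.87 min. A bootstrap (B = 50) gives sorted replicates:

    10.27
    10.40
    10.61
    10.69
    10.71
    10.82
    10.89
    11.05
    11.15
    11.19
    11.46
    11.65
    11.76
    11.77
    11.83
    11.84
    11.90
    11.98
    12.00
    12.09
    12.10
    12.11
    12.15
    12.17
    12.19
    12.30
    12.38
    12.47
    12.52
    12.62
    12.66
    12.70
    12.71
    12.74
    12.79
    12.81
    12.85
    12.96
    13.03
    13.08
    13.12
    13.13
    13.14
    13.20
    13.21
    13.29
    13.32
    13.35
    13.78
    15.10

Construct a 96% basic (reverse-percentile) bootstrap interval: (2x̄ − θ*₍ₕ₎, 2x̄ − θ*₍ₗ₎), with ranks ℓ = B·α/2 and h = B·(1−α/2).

(9.96, 13.47)

Percentile endpoints at ranks 1 and 49: θ*₍1₎ = 10.27, θ*₍49₎ = 13.78.
Basic interval reflects these around x̄:
  lower = 2 × 11.87 − 13.78 = 9.96
  upper = 2 × 11.87 − 10.27 = 13.47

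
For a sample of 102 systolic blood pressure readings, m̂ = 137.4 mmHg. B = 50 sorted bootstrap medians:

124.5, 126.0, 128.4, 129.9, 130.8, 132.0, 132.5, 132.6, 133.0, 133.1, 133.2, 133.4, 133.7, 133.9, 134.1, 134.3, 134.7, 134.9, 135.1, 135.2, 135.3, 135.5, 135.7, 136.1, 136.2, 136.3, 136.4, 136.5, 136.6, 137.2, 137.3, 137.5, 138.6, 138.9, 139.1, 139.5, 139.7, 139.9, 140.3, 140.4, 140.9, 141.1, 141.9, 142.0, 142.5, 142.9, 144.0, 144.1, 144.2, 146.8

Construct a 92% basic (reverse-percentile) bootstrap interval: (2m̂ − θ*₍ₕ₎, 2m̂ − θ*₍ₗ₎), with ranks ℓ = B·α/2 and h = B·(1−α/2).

(130.7, 148.8)

Percentile endpoints at ranks 2 and 48: θ*₍2₎ = 126.0, θ*₍48₎ = 144.1.
Basic interval reflects these around m̂:
  lower = 2 × 137.4 − 144.1 = 130.7
  upper = 2 × 137.4 − 126.0 = 148.8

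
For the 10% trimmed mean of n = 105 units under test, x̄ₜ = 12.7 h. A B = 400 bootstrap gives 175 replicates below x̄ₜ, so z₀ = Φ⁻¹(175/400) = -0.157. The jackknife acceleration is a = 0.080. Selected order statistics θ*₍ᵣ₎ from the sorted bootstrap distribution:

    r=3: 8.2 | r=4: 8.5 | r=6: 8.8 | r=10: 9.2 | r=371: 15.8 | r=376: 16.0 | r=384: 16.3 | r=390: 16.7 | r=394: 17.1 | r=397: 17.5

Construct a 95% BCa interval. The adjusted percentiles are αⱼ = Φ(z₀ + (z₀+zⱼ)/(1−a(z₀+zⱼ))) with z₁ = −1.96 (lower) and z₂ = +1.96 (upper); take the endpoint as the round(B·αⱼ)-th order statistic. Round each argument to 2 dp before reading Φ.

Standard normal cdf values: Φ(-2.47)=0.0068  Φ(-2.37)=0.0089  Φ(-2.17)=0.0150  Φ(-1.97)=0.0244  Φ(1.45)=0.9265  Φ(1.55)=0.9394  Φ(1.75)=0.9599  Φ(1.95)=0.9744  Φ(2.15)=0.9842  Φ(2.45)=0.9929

(9.2, 16.7)

Lower: z₀ + z₁ = -0.157 + (-1.960) = -2.117; 1 − a(z₀+z₁) = 1 − (0.080)(-2.117) = 1.1694; argument = -0.157 + (-2.117)/1.1694 = -1.9674 → -1.97.
α₁ = Φ(-1.97) = 0.0244; rank = round(400 × 0.0244) = 10; θ*₍10₎ = 9.2.
Upper: z₀ + z₂ = 1.803; 1 − a(z₀+z₂) = 0.8558; argument = 1.9499 → 1.95; α₂ = 0.9744; rank = 390; θ*₍390₎ = 16.7.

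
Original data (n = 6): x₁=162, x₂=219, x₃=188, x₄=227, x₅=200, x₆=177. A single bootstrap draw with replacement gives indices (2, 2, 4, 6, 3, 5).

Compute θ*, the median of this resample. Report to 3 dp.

θ* = 209.500

Resample values: 219, 219, 227, 177, 188, 200.
Sorted: 177, 188, 200, 219, 219, 227
Median = average of the two middle values = 209.500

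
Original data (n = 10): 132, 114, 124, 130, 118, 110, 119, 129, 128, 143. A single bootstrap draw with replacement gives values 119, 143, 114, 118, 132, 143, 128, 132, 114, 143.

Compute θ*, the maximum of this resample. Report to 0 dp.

Maximum = 143

θ* = 143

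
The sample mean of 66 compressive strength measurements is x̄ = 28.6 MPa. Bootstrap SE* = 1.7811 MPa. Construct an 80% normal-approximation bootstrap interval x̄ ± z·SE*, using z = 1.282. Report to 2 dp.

(26.32, 30.88)

Margin = 1.282 × 1.7811 = 2.283
Interval: 28.6 ± 2.283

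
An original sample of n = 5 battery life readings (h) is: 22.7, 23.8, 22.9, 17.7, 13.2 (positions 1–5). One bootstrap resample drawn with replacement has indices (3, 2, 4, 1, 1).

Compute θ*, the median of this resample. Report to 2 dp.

θ* = 22.70

Resample values: 22.9, 23.8, 17.7, 22.7, 22.7.
Sorted: 17.7, 22.7, 22.7, 22.9, 23.8
Median = middle value = 22.70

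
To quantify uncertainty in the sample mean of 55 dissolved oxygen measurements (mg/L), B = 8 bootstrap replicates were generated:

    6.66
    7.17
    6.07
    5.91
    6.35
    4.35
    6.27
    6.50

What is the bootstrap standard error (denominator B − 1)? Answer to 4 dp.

Bootstrap SE is the standard deviation of the 8 replicate means.
Mean of replicates: (6.66 + 7.17 + 6.07 + 5.91 + 6.35 + 4.35 + 6.27 + 6.50) / 8 = 49.28000 / 8 = 6.16000
Sum of squared deviations: (+0.50000)² + (+1.01000)² + (−0.09000)² + (−0.25000)² + (+0.19000)² + (−1.81000)² + (+0.11000)² + (+0.34000)² = 4.78060
Variance = 4.78060 / 7 = 0.68294
SE* = √0.68294

SE* = 0.8264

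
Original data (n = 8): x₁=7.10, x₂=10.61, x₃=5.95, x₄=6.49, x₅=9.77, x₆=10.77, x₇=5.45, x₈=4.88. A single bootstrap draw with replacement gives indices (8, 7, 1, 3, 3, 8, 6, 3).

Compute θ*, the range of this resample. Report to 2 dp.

θ* = 5.89

Resample values: 4.88, 5.45, 7.10, 5.95, 5.95, 4.88, 10.77, 5.95.
Range = 10.77 − 4.88 = 5.89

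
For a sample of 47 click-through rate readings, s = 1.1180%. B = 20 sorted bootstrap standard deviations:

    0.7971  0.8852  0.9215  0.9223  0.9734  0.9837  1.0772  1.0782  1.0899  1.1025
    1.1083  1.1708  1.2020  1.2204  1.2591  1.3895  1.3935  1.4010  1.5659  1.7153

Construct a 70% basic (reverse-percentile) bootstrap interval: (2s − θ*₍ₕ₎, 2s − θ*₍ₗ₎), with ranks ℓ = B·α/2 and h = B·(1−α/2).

Percentile endpoints at ranks 3 and 17: θ*₍3₎ = 0.9215, θ*₍17₎ = 1.3935.
Basic interval reflects these around s:
  lower = 2 × 1.1180 − 1.3935 = 0.8425
  upper = 2 × 1.1180 − 0.9215 = 1.3145

(0.8425, 1.3145)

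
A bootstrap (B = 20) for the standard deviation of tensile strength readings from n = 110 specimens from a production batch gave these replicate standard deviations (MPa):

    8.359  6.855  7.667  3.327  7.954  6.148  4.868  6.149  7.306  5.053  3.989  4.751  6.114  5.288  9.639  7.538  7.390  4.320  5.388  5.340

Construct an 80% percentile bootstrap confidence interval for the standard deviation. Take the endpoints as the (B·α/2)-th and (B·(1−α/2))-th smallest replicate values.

(3.989, 7.954)

Sorted replicates: 3.327, 3.989, 4.320, 4.751, 4.868, 5.053, 5.288, 5.340, 5.388, 6.114, 6.148, 6.149, 6.855, 7.306, 7.390, 7.538, 7.667, 7.954, 8.359, 9.639
α = 0.20; lower rank = 20 × 0.100 = 2; upper rank = 20 × 0.900 = 18.
The 2nd smallest replicate is 3.989; the 18th is 7.954.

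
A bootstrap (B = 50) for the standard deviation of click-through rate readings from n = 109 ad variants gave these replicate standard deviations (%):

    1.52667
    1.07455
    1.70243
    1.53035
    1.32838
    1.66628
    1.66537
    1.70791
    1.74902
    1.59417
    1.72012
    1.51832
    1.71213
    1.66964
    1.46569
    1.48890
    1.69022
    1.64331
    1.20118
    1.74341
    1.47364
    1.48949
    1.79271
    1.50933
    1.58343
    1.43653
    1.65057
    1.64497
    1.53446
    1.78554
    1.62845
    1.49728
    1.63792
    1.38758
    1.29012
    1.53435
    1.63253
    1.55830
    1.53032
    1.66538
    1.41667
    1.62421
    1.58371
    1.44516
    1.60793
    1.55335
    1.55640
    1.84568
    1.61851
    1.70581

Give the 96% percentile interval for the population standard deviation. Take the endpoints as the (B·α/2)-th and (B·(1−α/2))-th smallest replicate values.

Sorted replicates: 1.07455, 1.20118, 1.29012, 1.32838, 1.38758, 1.41667, 1.43653, 1.44516, 1.46569, 1.47364, 1.48890, 1.48949, 1.49728, 1.50933, 1.51832, 1.52667, 1.53032, 1.53035, 1.53435, 1.53446, 1.55335, 1.55640, 1.55830, 1.58343, 1.58371, 1.59417, 1.60793, 1.61851, 1.62421, 1.62845, 1.63253, 1.63792, 1.64331, 1.64497, 1.65057, 1.66537, 1.66538, 1.66628, 1.66964, 1.69022, 1.70243, 1.70581, 1.70791, 1.71213, 1.72012, 1.74341, 1.74902, 1.78554, 1.79271, 1.84568
α = 0.04; lower rank = 50 × 0.020 = 1; upper rank = 50 × 0.980 = 49.
The 1st smallest replicate is 1.07455; the 49th is 1.79271.

(1.07455, 1.79271)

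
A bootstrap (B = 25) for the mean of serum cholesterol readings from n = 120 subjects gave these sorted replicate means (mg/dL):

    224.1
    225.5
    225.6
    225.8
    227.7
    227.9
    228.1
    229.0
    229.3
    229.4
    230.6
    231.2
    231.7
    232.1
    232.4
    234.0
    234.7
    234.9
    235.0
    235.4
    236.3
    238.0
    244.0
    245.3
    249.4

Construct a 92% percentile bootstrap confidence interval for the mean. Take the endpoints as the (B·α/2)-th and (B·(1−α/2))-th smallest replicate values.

(224.1, 245.3)

α = 0.08; lower rank = 25 × 0.040 = 1; upper rank = 25 × 0.960 = 24.
The 1st smallest replicate is 224.1; the 24th is 245.3.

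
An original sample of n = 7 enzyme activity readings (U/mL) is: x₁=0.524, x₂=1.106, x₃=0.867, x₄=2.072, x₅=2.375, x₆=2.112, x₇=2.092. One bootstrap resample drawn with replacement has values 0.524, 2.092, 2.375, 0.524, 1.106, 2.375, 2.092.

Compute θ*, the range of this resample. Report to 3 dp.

Range = 2.375 − 0.524 = 1.851

θ* = 1.851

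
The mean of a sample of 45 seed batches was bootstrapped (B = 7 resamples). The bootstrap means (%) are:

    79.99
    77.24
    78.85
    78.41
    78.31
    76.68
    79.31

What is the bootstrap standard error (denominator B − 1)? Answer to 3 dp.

Bootstrap SE is the standard deviation of the 7 replicate means.
Mean of replicates: (79.99 + 77.24 + 78.85 + 78.41 + 78.31 + 76.68 + 79.31) / 7 = 548.7900 / 7 = 78.3986
Sum of squared deviations: (+1.5914)² + (−1.1586)² + (+0.4514)² + (+0.0114)² + (−0.0886)² + (−1.7186)² + (+0.9114)² = 7.8709
Variance = 7.8709 / 6 = 1.3118
SE* = √1.3118

SE* = 1.145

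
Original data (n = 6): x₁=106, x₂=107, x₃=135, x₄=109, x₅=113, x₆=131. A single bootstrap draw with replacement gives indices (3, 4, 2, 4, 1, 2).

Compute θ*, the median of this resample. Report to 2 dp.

θ* = 108.00

Resample values: 135, 109, 107, 109, 106, 107.
Sorted: 106, 107, 107, 109, 109, 135
Median = average of the two middle values = 108.00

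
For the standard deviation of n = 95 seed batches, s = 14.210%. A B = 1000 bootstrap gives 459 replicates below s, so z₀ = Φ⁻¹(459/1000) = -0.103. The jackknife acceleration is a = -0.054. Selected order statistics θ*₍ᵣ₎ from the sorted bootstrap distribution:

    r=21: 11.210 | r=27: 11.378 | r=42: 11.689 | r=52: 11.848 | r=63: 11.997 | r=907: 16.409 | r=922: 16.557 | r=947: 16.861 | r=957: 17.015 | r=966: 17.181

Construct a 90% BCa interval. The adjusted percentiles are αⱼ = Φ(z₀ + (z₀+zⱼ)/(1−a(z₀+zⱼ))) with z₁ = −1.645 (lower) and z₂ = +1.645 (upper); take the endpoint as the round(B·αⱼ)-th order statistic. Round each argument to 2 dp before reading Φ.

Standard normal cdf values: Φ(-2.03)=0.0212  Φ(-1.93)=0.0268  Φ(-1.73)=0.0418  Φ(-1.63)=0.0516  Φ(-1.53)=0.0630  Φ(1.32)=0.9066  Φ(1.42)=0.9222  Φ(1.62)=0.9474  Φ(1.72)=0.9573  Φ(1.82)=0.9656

Lower: z₀ + z₁ = -0.103 + (-1.645) = -1.748; 1 − a(z₀+z₁) = 1 − (-0.054)(-1.748) = 0.9056; argument = -0.103 + (-1.748)/0.9056 = -2.0332 → -2.03.
α₁ = Φ(-2.03) = 0.0212; rank = round(1000 × 0.0212) = 21; θ*₍21₎ = 11.210.
Upper: z₀ + z₂ = 1.542; 1 − a(z₀+z₂) = 1.0833; argument = 1.3205 → 1.32; α₂ = 0.9066; rank = 907; θ*₍907₎ = 16.409.

(11.210, 16.409)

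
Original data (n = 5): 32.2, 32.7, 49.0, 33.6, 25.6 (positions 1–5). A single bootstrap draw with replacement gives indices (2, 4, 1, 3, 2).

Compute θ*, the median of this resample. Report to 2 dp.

Resample values: 32.7, 33.6, 32.2, 49.0, 32.7.
Sorted: 32.2, 32.7, 32.7, 33.6, 49.0
Median = middle value = 32.70

θ* = 32.70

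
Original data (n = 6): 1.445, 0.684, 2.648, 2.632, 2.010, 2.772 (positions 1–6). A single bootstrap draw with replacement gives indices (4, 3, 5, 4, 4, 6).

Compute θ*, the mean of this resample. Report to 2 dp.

Resample values: 2.632, 2.648, 2.010, 2.632, 2.632, 2.772.
Mean = (2.632 + 2.648 + 2.010 + 2.632 + 2.632 + 2.772) / 6 = 15.3260 / 6 = 2.55

θ* = 2.55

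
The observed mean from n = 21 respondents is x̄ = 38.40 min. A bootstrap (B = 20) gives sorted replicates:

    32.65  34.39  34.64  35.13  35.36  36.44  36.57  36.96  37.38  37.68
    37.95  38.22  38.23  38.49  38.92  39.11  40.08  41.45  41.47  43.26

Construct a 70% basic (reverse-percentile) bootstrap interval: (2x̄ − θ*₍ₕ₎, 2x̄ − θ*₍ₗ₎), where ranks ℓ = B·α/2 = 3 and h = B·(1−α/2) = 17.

Percentile endpoints at ranks 3 and 17: θ*₍3₎ = 34.64, θ*₍17₎ = 40.08.
Basic interval reflects these around x̄:
  lower = 2 × 38.40 − 40.08 = 36.72
  upper = 2 × 38.40 − 34.64 = 42.16

(36.72, 42.16)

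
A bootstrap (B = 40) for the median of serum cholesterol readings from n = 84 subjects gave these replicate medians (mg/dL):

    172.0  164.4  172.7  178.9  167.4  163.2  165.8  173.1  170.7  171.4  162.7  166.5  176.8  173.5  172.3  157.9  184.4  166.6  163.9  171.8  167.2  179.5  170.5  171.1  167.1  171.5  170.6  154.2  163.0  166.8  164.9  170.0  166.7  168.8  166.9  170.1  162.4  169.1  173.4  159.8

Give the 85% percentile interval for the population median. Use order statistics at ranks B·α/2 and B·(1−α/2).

Sorted replicates: 154.2, 157.9, 159.8, 162.4, 162.7, 163.0, 163.2, 163.9, 164.4, 164.9, 165.8, 166.5, 166.6, 166.7, 166.8, 166.9, 167.1, 167.2, 167.4, 168.8, 169.1, 170.0, 170.1, 170.5, 170.6, 170.7, 171.1, 171.4, 171.5, 171.8, 172.0, 172.3, 172.7, 173.1, 173.4, 173.5, 176.8, 178.9, 179.5, 184.4
α = 0.15; lower rank = 40 × 0.075 = 3; upper rank = 40 × 0.925 = 37.
The 3rd smallest replicate is 159.8; the 37th is 176.8.

(159.8, 176.8)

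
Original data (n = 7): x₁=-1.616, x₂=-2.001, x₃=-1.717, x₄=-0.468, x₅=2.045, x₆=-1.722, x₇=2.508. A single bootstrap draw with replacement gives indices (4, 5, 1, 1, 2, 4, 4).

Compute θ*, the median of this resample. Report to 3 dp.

Resample values: -0.468, 2.045, -1.616, -1.616, -2.001, -0.468, -0.468.
Sorted: -2.001, -1.616, -1.616, -0.468, -0.468, -0.468, 2.045
Median = middle value = -0.468

θ* = -0.468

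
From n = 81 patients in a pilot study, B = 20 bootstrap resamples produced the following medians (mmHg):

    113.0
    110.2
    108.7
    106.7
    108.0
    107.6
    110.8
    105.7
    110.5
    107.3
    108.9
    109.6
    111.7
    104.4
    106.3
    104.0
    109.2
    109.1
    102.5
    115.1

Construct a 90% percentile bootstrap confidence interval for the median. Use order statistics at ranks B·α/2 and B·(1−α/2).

Sorted replicates: 102.5, 104.0, 104.4, 105.7, 106.3, 106.7, 107.3, 107.6, 108.0, 108.7, 108.9, 109.1, 109.2, 109.6, 110.2, 110.5, 110.8, 111.7, 113.0, 115.1
α = 0.10; lower rank = 20 × 0.050 = 1; upper rank = 20 × 0.950 = 19.
The 1st smallest replicate is 102.5; the 19th is 113.0.

(102.5, 113.0)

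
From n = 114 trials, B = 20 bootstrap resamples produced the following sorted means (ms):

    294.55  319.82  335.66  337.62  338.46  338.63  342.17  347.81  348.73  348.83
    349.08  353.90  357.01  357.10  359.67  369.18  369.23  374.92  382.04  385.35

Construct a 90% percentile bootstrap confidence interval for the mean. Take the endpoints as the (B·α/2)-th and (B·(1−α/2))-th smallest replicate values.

(294.55, 382.04)

α = 0.10; lower rank = 20 × 0.050 = 1; upper rank = 20 × 0.950 = 19.
The 1st smallest replicate is 294.55; the 19th is 382.04.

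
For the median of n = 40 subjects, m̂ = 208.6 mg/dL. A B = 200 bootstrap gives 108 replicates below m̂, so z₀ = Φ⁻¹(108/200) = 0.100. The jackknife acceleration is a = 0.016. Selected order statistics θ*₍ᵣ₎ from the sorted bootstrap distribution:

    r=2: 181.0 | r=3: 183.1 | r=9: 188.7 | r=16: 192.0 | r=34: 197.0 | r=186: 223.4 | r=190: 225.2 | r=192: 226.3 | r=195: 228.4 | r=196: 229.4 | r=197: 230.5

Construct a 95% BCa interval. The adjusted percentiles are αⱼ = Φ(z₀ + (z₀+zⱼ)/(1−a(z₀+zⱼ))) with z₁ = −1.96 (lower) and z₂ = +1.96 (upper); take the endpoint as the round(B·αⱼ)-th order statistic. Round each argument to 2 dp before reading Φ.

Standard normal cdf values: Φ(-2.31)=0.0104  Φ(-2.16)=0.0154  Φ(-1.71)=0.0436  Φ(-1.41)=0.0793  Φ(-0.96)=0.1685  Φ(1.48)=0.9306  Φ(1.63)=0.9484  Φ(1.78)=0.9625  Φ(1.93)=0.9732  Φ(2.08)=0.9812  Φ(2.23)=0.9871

(188.7, 230.5)

Lower: z₀ + z₁ = 0.100 + (-1.960) = -1.860; 1 − a(z₀+z₁) = 1 − (0.016)(-1.860) = 1.0298; argument = 0.100 + (-1.860)/1.0298 = -1.7062 → -1.71.
α₁ = Φ(-1.71) = 0.0436; rank = round(200 × 0.0436) = 9; θ*₍9₎ = 188.7.
Upper: z₀ + z₂ = 2.060; 1 − a(z₀+z₂) = 0.9670; argument = 2.2302 → 2.23; α₂ = 0.9871; rank = 197; θ*₍197₎ = 230.5.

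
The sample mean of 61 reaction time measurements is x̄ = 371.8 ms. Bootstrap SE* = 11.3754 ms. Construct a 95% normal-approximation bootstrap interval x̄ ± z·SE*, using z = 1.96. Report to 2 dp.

(349.50, 394.10)

Margin = 1.96 × 11.3754 = 22.296
Interval: 371.8 ± 22.296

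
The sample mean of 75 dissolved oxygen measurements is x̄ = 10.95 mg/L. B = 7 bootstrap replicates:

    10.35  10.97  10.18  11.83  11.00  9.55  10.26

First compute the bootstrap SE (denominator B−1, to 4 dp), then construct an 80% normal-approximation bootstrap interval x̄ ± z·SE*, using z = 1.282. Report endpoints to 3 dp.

(10.004, 11.896)

Mean of replicates = 10.5914; sum of squared deviations = 3.2663; SE* = √(3.2663/6) = 0.7378
Margin = 1.282 × 0.7378 = 0.9459
Interval: 10.95 ± 0.9459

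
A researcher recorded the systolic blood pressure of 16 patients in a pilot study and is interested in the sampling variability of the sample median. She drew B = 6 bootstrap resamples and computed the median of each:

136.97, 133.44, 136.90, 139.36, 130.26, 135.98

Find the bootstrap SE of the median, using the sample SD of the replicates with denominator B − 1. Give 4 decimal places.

SE* = 3.1922

Bootstrap SE is the standard deviation of the 6 replicate medians.
Mean of replicates: (136.97 + 133.44 + 136.90 + 139.36 + 130.26 + 135.98) / 6 = 812.91000 / 6 = 135.48500
Sum of squared deviations: (+1.48500)² + (−2.04500)² + (+1.41500)² + (+3.87500)² + (−5.22500)² + (+0.49500)² = 50.95075
Variance = 50.95075 / 5 = 10.19015
SE* = √10.19015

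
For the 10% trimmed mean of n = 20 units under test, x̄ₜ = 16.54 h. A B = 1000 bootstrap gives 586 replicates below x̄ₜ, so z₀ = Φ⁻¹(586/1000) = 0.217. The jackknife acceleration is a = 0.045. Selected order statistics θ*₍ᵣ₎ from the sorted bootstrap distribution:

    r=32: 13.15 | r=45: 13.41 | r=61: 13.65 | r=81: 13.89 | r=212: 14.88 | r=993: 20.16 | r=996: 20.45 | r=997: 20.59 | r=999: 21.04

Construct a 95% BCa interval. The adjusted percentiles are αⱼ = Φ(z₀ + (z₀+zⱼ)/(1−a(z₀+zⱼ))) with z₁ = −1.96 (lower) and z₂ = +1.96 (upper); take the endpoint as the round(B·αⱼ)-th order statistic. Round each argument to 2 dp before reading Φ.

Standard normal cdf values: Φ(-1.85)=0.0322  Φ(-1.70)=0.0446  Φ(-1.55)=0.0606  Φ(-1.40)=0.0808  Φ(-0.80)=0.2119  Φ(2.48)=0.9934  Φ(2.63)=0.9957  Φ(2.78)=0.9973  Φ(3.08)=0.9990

Lower: z₀ + z₁ = 0.217 + (-1.960) = -1.743; 1 − a(z₀+z₁) = 1 − (0.045)(-1.743) = 1.0784; argument = 0.217 + (-1.743)/1.0784 = -1.3992 → -1.40.
α₁ = Φ(-1.40) = 0.0808; rank = round(1000 × 0.0808) = 81; θ*₍81₎ = 13.89.
Upper: z₀ + z₂ = 2.177; 1 − a(z₀+z₂) = 0.9020; argument = 2.6304 → 2.63; α₂ = 0.9957; rank = 996; θ*₍996₎ = 20.45.

(13.89, 20.45)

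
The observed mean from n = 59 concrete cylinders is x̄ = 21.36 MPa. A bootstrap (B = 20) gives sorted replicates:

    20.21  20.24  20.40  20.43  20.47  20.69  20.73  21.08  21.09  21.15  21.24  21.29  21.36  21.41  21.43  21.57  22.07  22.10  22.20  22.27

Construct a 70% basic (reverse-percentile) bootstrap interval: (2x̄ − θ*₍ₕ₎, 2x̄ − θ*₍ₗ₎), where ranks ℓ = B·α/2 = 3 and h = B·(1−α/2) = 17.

(20.65, 22.32)

Percentile endpoints at ranks 3 and 17: θ*₍3₎ = 20.40, θ*₍17₎ = 22.07.
Basic interval reflects these around x̄:
  lower = 2 × 21.36 − 22.07 = 20.65
  upper = 2 × 21.36 − 20.40 = 22.32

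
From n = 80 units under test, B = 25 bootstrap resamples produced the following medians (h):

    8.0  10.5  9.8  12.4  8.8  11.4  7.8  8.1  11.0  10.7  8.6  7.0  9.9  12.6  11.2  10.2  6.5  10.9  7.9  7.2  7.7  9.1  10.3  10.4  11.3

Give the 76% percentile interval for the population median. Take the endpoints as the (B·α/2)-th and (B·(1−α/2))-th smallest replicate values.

Sorted replicates: 6.5, 7.0, 7.2, 7.7, 7.8, 7.9, 8.0, 8.1, 8.6, 8.8, 9.1, 9.8, 9.9, 10.2, 10.3, 10.4, 10.5, 10.7, 10.9, 11.0, 11.2, 11.3, 11.4, 12.4, 12.6
α = 0.24; lower rank = 25 × 0.120 = 3; upper rank = 25 × 0.880 = 22.
The 3rd smallest replicate is 7.2; the 22nd is 11.3.

(7.2, 11.3)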